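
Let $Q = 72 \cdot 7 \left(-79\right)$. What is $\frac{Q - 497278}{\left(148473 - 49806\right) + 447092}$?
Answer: $- \frac{537094}{545759} \approx -0.98412$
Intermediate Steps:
$Q = -39816$ ($Q = 504 \left(-79\right) = -39816$)
$\frac{Q - 497278}{\left(148473 - 49806\right) + 447092} = \frac{-39816 - 497278}{\left(148473 - 49806\right) + 447092} = - \frac{537094}{98667 + 447092} = - \frac{537094}{545759}$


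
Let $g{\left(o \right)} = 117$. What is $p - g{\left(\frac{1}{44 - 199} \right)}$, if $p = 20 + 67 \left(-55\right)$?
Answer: $-3782$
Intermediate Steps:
$p = -3665$ ($p = 20 - 3685 = -3665$)
$p - g{\left(\frac{1}{44 - 199} \right)} = -3665 - 117 = -3782$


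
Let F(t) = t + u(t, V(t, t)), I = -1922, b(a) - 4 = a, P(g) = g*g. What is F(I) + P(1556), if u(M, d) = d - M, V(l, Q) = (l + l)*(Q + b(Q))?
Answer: 17182096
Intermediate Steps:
P(g) = g²
b(a) = 4 + a
V(l, Q) = 2*l*(4 + 2*Q) (V(l, Q) = (l + l)*(Q + (4 + Q)) = (2*l)*(4 + 2*Q) = 2*l*(4 + 2*Q))
F(t) = 4*t*(2 + t) (F(t) = t + (4*t*(2 + t) - t) = t + (-t + 4*t*(2 + t)) = 4*t*(2 + t))
F(I) + P(1556) = 4*(-1922)*(2 - 1922) + 1556² = 4*(-1922)*(-1920) + 2421136 = 14760960 + 2421136 = 17182096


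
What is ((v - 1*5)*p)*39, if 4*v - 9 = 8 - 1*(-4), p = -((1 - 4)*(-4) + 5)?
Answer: -663/4 ≈ -165.75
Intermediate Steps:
p = -17 (p = -(-3*(-4) + 5) = -(12 + 5) = -1*17 = -17)
v = 21/4 (v = 9/4 + (8 - 1*(-4))/4 = 9/4 + (8 + 4)/4 = 9/4 + (¼)*12 = 9/4 + 3 = 21/4 ≈ 5.2500)
((v - 1*5)*p)*39 = ((21/4 - 1*5)*(-17))*39 = ((21/4 - 5)*(-17))*39 = ((¼)*(-17))*39 = -17/4*39 = -663/4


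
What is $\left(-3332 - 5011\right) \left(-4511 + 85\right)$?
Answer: $36926118$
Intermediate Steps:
$\left(-3332 - 5011\right) \left(-4511 + 85\right) = \left(-8343\right) \left(-4426\right) = 36926118$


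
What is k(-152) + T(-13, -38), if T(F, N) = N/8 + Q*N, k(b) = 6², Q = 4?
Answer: -483/4 ≈ -120.75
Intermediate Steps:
k(b) = 36
T(F, N) = 33*N/8 (T(F, N) = N/8 + 4*N = 33*N/8)
k(-152) + T(-13, -38) = 36 + (33/8)*(-38) = 36 - 627/4 = -483/4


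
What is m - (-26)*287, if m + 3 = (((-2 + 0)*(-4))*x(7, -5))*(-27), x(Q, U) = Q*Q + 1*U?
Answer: -2045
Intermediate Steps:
x(Q, U) = U + Q² (x(Q, U) = Q² + U = U + Q²)
m = -9507 (m = -3 + (((-2 + 0)*(-4))*(-5 + 7²))*(-27) = -3 + ((-2*(-4))*(-5 + 49))*(-27) = -3 + (8*44)*(-27) = -3 + 352*(-27) = -3 - 9504 = -9507)
m - (-26)*287 = -9507 - (-26)*287 = -9507 - 1*(-7462) = -9507 + 7462 = -2045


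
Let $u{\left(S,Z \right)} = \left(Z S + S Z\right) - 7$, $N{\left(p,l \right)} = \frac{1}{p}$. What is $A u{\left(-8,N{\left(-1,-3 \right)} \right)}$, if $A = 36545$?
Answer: $328905$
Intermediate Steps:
$u{\left(S,Z \right)} = -7 + 2 S Z$ ($u{\left(S,Z \right)} = \left(S Z + S Z\right) - 7 = 2 S Z - 7 = -7 + 2 S Z$)
$A u{\left(-8,N{\left(-1,-3 \right)} \right)} = 36545 \left(-7 + 2 \left(-8\right) \frac{1}{-1}\right) = 36545 \left(-7 + 2 \left(-8\right) \left(-1\right)\right) = 36545 \left(-7 + 16\right) = 36545 \cdot 9 = 328905$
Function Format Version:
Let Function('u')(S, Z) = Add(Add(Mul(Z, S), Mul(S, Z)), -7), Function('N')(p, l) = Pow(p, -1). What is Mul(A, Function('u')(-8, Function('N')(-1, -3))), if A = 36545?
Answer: 328905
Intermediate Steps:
Function('u')(S, Z) = Add(-7, Mul(2, S, Z)) (Function('u')(S, Z) = Add(Add(Mul(S, Z), Mul(S, Z)), -7) = Add(Mul(2, S, Z), -7) = Add(-7, Mul(2, S, Z)))
Mul(A, Function('u')(-8, Function('N')(-1, -3))) = Mul(36545, Add(-7, Mul(2, -8, Pow(-1, -1)))) = Mul(36545, Add(-7, Mul(2, -8, -1))) = Mul(36545, Add(-7, 16)) = Mul(36545, 9) = 328905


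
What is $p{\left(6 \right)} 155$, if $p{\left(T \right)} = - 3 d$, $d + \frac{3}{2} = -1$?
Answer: $\frac{2325}{2} \approx 1162.5$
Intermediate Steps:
$d = - \frac{5}{2}$ ($d = - \frac{3}{2} - 1 = - \frac{5}{2} \approx -2.5$)
$p{\left(T \right)} = \frac{15}{2}$ ($p{\left(T \right)} = \left(-3\right) \left(- \frac{5}{2}\right) = \frac{15}{2}$)
$p{\left(6 \right)} 155 = \frac{15}{2} \cdot 155 = \frac{2325}{2}$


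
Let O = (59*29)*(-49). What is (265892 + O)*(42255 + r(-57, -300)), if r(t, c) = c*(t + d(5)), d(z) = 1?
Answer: 10751139915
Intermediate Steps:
r(t, c) = c*(1 + t) (r(t, c) = c*(t + 1) = c*(1 + t))
O = -83839 (O = 1711*(-49) = -83839)
(265892 + O)*(42255 + r(-57, -300)) = (265892 - 83839)*(42255 - 300*(1 - 57)) = 182053*(42255 - 300*(-56)) = 182053*(42255 + 16800) = 182053*59055 = 10751139915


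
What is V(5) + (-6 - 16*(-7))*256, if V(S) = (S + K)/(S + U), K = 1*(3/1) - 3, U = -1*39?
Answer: 922619/34 ≈ 27136.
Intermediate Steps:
U = -39
K = 0 (K = 1*(3*1) - 3 = 1*3 - 3 = 3 - 3 = 0)
V(S) = S/(-39 + S) (V(S) = (S + 0)/(S - 39) = S/(-39 + S))
V(5) + (-6 - 16*(-7))*256 = 5/(-39 + 5) + (-6 - 16*(-7))*256 = 5/(-34) + (-6 + 112)*256 = 5*(-1/34) + 106*256 = -5/34 + 27136 = 922619/34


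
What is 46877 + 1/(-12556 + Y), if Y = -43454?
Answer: 2625580769/56010 ≈ 46877.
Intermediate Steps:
46877 + 1/(-12556 + Y) = 46877 + 1/(-12556 - 43454) = 46877 + 1/(-56010) = 46877 - 1/56010 = 2625580769/56010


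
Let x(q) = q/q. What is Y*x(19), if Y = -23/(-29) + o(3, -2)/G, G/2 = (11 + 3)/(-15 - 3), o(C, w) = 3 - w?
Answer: -983/406 ≈ -2.4212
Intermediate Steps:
x(q) = 1
G = -14/9 (G = 2*((11 + 3)/(-15 - 3)) = 2*(14/(-18)) = 2*(14*(-1/18)) = 2*(-7/9) = -14/9 ≈ -1.5556)
Y = -983/406 (Y = -23/(-29) + (3 - 1*(-2))/(-14/9) = -23*(-1/29) + (3 + 2)*(-9/14) = 23/29 + 5*(-9/14) = 23/29 - 45/14 = -983/406 ≈ -2.4212)
Y*x(19) = -983/406*1 = -983/406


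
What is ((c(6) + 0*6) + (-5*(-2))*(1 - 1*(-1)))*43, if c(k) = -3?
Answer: 731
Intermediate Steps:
((c(6) + 0*6) + (-5*(-2))*(1 - 1*(-1)))*43 = ((-3 + 0*6) + (-5*(-2))*(1 - 1*(-1)))*43 = ((-3 + 0) + 10*(1 + 1))*43 = (-3 + 10*2)*43 = (-3 + 20)*43 = 17*43 = 731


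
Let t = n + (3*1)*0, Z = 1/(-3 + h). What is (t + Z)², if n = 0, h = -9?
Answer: 1/144 ≈ 0.0069444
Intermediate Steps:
Z = -1/12 (Z = 1/(-3 - 9) = 1/(-12) = -1/12 ≈ -0.083333)
t = 0 (t = 0 + (3*1)*0 = 0 + 3*0 = 0 + 0 = 0)
(t + Z)² = (0 - 1/12)² = (-1/12)² = 1/144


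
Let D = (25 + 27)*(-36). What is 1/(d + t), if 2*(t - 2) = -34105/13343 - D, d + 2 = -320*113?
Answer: -26686/940021769 ≈ -2.8389e-5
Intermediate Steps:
D = -1872 (D = 52*(-36) = -1872)
d = -36162 (d = -2 - 320*113 = -2 - 36160 = -36162)
t = 24997363/26686 (t = 2 + (-34105/13343 - 1*(-1872))/2 = 2 + (-34105*1/13343 + 1872)/2 = 2 + (-34105/13343 + 1872)/2 = 2 + (½)*(24943991/13343) = 2 + 24943991/26686 = 24997363/26686 ≈ 936.72)
1/(d + t) = 1/(-36162 + 24997363/26686) = 1/(-940021769/26686) = -26686/940021769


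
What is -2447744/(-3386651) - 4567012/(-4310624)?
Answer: 6504544947267/3649644770056 ≈ 1.7822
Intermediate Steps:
-2447744/(-3386651) - 4567012/(-4310624) = -2447744*(-1/3386651) - 4567012*(-1/4310624) = 2447744/3386651 + 1141753/1077656 = 6504544947267/3649644770056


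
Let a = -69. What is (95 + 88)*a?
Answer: -12627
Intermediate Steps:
(95 + 88)*a = (95 + 88)*(-69) = 183*(-69) = -12627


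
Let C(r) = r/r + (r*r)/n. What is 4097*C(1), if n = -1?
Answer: 0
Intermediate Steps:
C(r) = 1 - r² (C(r) = r/r + (r*r)/(-1) = 1 + r²*(-1) = 1 - r²)
4097*C(1) = 4097*(1 - 1*1²) = 4097*(1 - 1*1) = 4097*(1 - 1) = 4097*0 = 0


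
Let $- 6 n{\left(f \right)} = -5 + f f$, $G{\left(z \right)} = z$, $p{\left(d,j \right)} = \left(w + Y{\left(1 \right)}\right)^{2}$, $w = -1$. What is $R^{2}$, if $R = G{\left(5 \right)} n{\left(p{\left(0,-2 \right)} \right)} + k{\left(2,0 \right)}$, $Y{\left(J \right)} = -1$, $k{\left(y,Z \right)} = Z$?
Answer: $\frac{3025}{36} \approx 84.028$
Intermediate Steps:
$p{\left(d,j \right)} = 4$ ($p{\left(d,j \right)} = \left(-1 - 1\right)^{2} = \left(-2\right)^{2} = 4$)
$n{\left(f \right)} = \frac{5}{6} - \frac{f^{2}}{6}$ ($n{\left(f \right)} = - \frac{-5 + f f}{6} = - \frac{-5 + f^{2}}{6} = \frac{5}{6} - \frac{f^{2}}{6}$)
$R = - \frac{55}{6}$ ($R = 5 \left(\frac{5}{6} - \frac{4^{2}}{6}\right) + 0 = 5 \left(\frac{5}{6} - \frac{8}{3}\right) + 0 = 5 \left(- \frac{11}{6}\right) + 0 = - \frac{55}{6} + 0 = - \frac{55}{6} \approx -9.1667$)
$R^{2} = \left(- \frac{55}{6}\right)^{2} = \frac{3025}{36}$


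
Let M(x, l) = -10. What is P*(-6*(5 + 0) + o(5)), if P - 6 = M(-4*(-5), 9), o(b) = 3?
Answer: 108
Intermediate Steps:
P = -4 (P = 6 - 10 = -4)
P*(-6*(5 + 0) + o(5)) = -4*(-6*(5 + 0) + 3) = -4*(-6*5 + 3) = -4*(-30 + 3) = -4*(-27) = 108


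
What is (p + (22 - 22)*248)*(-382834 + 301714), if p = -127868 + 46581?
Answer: 6594001440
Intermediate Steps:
p = -81287
(p + (22 - 22)*248)*(-382834 + 301714) = (-81287 + (22 - 22)*248)*(-382834 + 301714) = (-81287 + 0*248)*(-81120) = (-81287 + 0)*(-81120) = -81287*(-81120) = 6594001440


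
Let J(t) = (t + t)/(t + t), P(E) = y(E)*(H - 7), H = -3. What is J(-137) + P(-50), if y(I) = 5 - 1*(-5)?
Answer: -99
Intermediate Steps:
y(I) = 10 (y(I) = 5 + 5 = 10)
P(E) = -100 (P(E) = 10*(-3 - 7) = 10*(-10) = -100)
J(t) = 1 (J(t) = (2*t)/((2*t)) = (2*t)*(1/(2*t)) = 1)
J(-137) + P(-50) = 1 - 100 = -99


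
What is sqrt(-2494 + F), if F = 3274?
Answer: 2*sqrt(195) ≈ 27.928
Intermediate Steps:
sqrt(-2494 + F) = sqrt(-2494 + 3274) = sqrt(780) = 2*sqrt(195)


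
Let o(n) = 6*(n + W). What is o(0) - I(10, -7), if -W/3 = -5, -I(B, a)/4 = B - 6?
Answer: 106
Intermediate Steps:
I(B, a) = 24 - 4*B (I(B, a) = -4*(B - 6) = -4*(-6 + B) = 24 - 4*B)
W = 15 (W = -3*(-5) = 15)
o(n) = 90 + 6*n (o(n) = 6*(n + 15) = 6*(15 + n) = 90 + 6*n)
o(0) - I(10, -7) = (90 + 6*0) - (24 - 4*10) = (90 + 0) - (24 - 40) = 90 - 1*(-16) = 90 + 16 = 106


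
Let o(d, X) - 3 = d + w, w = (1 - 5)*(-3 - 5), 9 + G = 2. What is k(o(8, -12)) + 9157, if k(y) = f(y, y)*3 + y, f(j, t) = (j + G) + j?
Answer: 9437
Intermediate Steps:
G = -7 (G = -9 + 2 = -7)
f(j, t) = -7 + 2*j (f(j, t) = (j - 7) + j = (-7 + j) + j = -7 + 2*j)
w = 32 (w = -4*(-8) = 32)
o(d, X) = 35 + d (o(d, X) = 3 + (d + 32) = 3 + (32 + d) = 35 + d)
k(y) = -21 + 7*y (k(y) = (-7 + 2*y)*3 + y = (-21 + 6*y) + y = -21 + 7*y)
k(o(8, -12)) + 9157 = (-21 + 7*(35 + 8)) + 9157 = (-21 + 7*43) + 9157 = (-21 + 301) + 9157 = 280 + 9157 = 9437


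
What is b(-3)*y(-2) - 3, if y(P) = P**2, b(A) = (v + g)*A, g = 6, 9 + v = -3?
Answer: 69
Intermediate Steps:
v = -12 (v = -9 - 3 = -12)
b(A) = -6*A (b(A) = (-12 + 6)*A = -6*A)
b(-3)*y(-2) - 3 = -6*(-3)*(-2)**2 - 3 = 18*4 - 3 = 72 - 3 = 69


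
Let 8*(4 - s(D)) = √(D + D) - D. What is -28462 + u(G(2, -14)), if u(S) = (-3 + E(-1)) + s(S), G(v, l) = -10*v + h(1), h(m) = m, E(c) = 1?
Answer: -227699/8 - I*√38/8 ≈ -28462.0 - 0.77055*I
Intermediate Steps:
s(D) = 4 + D/8 - √2*√D/8 (s(D) = 4 - (√(D + D) - D)/8 = 4 - (√(2*D) - D)/8 = 4 - (√2*√D - D)/8 = 4 - (-D + √2*√D)/8 = 4 + (D/8 - √2*√D/8) = 4 + D/8 - √2*√D/8)
G(v, l) = 1 - 10*v (G(v, l) = -10*v + 1 = 1 - 10*v)
u(S) = 2 + S/8 - √2*√S/8 (u(S) = (-3 + 1) + (4 + S/8 - √2*√S/8) = -2 + (4 + S/8 - √2*√S/8) = 2 + S/8 - √2*√S/8)
-28462 + u(G(2, -14)) = -28462 + (2 + (1 - 10*2)/8 - √2*√(1 - 10*2)/8) = -28462 + (2 + (1 - 20)/8 - √2*√(1 - 20)/8) = -28462 + (2 + (⅛)*(-19) - √2*√(-19)/8) = -28462 + (2 - 19/8 - √2*I*√19/8) = -28462 + (2 - 19/8 - I*√38/8) = -28462 + (-3/8 - I*√38/8) = -227699/8 - I*√38/8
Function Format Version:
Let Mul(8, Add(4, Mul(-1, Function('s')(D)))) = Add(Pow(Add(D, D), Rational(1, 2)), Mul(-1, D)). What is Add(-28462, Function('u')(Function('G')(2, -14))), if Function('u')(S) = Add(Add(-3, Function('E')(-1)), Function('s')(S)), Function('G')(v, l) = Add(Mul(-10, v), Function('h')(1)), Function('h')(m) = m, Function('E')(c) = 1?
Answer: Add(Rational(-227699, 8), Mul(Rational(-1, 8), I, Pow(38, Rational(1, 2)))) ≈ Add(-28462., Mul(-0.77055, I))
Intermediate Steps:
Function('s')(D) = Add(4, Mul(Rational(1, 8), D), Mul(Rational(-1, 8), Pow(2, Rational(1, 2)), Pow(D, Rational(1, 2)))) (Function('s')(D) = Add(4, Mul(Rational(-1, 8), Add(Pow(Add(D, D), Rational(1, 2)), Mul(-1, D)))) = Add(4, Mul(Rational(-1, 8), Add(Pow(Mul(2, D), Rational(1, 2)), Mul(-1, D)))) = Add(4, Mul(Rational(-1, 8), Add(Mul(Pow(2, Rational(1, 2)), Pow(D, Rational(1, 2))), Mul(-1, D)))) = Add(4, Mul(Rational(-1, 8), Add(Mul(-1, D), Mul(Pow(2, Rational(1, 2)), Pow(D, Rational(1, 2)))))) = Add(4, Add(Mul(Rational(1, 8), D), Mul(Rational(-1, 8), Pow(2, Rational(1, 2)), Pow(D, Rational(1, 2))))) = Add(4, Mul(Rational(1, 8), D), Mul(Rational(-1, 8), Pow(2, Rational(1, 2)), Pow(D, Rational(1, 2)))))
Function('G')(v, l) = Add(1, Mul(-10, v)) (Function('G')(v, l) = Add(Mul(-10, v), 1) = Add(1, Mul(-10, v)))
Function('u')(S) = Add(2, Mul(Rational(1, 8), S), Mul(Rational(-1, 8), Pow(2, Rational(1, 2)), Pow(S, Rational(1, 2)))) (Function('u')(S) = Add(Add(-3, 1), Add(4, Mul(Rational(1, 8), S), Mul(Rational(-1, 8), Pow(2, Rational(1, 2)), Pow(S, Rational(1, 2))))) = Add(-2, Add(4, Mul(Rational(1, 8), S), Mul(Rational(-1, 8), Pow(2, Rational(1, 2)), Pow(S, Rational(1, 2))))) = Add(2, Mul(Rational(1, 8), S), Mul(Rational(-1, 8), Pow(2, Rational(1, 2)), Pow(S, Rational(1, 2)))))
Add(-28462, Function('u')(Function('G')(2, -14))) = Add(-28462, Add(2, Mul(Rational(1, 8), Add(1, Mul(-10, 2))), Mul(Rational(-1, 8), Pow(2, Rational(1, 2)), Pow(Add(1, Mul(-10, 2)), Rational(1, 2))))) = Add(-28462, Add(2, Mul(Rational(1, 8), Add(1, -20)), Mul(Rational(-1, 8), Pow(2, Rational(1, 2)), Pow(Add(1, -20), Rational(1, 2))))) = Add(-28462, Add(2, Mul(Rational(1, 8), -19), Mul(Rational(-1, 8), Pow(2, Rational(1, 2)), Pow(-19, Rational(1, 2))))) = Add(-28462, Add(2, Rational(-19, 8), Mul(Rational(-1, 8), Pow(2, Rational(1, 2)), Mul(I, Pow(19, Rational(1, 2)))))) = Add(-28462, Add(2, Rational(-19, 8), Mul(Rational(-1, 8), I, Pow(38, Rational(1, 2))))) = Add(-28462, Add(Rational(-3, 8), Mul(Rational(-1, 8), I, Pow(38, Rational(1, 2))))) = Add(Rational(-227699, 8), Mul(Rational(-1, 8), I, Pow(38, Rational(1, 2))))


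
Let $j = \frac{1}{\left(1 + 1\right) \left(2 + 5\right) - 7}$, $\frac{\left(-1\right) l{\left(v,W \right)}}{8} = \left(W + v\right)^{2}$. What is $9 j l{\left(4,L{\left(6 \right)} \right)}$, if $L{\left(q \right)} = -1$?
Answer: $- \frac{648}{7} \approx -92.571$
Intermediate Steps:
$l{\left(v,W \right)} = - 8 \left(W + v\right)^{2}$
$j = \frac{1}{7}$ ($j = \frac{1}{2 \cdot 7 - 7} = \frac{1}{14 - 7} = \frac{1}{7} \approx 0.14286$)
$9 j l{\left(4,L{\left(6 \right)} \right)} = 9 \cdot \frac{1}{7} \left(- 8 \left(-1 + 4\right)^{2}\right) = \frac{9 \left(- 8 \cdot 3^{2}\right)}{7} = \frac{9 \left(\left(-8\right) 9\right)}{7} = \frac{9}{7} \left(-72\right) = - \frac{648}{7}$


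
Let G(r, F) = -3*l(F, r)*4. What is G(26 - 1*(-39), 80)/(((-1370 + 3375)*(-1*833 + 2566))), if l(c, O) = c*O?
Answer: -12480/694933 ≈ -0.017959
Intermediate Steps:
l(c, O) = O*c
G(r, F) = -12*F*r (G(r, F) = -3*r*F*4 = -3*F*r*4 = -12*F*r)
G(26 - 1*(-39), 80)/(((-1370 + 3375)*(-1*833 + 2566))) = (-12*80*(26 - 1*(-39)))/(((-1370 + 3375)*(-1*833 + 2566))) = (-12*80*(26 + 39))/((2005*(-833 + 2566))) = (-12*80*65)/((2005*1733)) = -62400/3474665 = -62400*1/3474665 = -12480/694933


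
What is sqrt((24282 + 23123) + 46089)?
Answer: sqrt(93494) ≈ 305.77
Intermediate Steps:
sqrt((24282 + 23123) + 46089) = sqrt(47405 + 46089) = sqrt(93494)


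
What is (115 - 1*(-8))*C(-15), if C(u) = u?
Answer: -1845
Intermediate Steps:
(115 - 1*(-8))*C(-15) = (115 - 1*(-8))*(-15) = (115 + 8)*(-15) = 123*(-15) = -1845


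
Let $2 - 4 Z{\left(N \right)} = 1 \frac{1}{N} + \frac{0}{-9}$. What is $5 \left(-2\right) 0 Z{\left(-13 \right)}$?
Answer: $0$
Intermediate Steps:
$Z{\left(N \right)} = \frac{1}{2} - \frac{1}{4 N}$ ($Z{\left(N \right)} = \frac{1}{2} - \frac{1 \frac{1}{N} + \frac{0}{-9}}{4} = \frac{1}{2} - \frac{\frac{1}{N} + 0 \left(- \frac{1}{9}\right)}{4} = \frac{1}{2} - \frac{\frac{1}{N} + 0}{4} = \frac{1}{2} - \frac{1}{4 N}$)
$5 \left(-2\right) 0 Z{\left(-13 \right)} = 5 \left(-2\right) 0 \frac{-1 + 2 \left(-13\right)}{4 \left(-13\right)} = \left(-10\right) 0 \cdot \frac{1}{4} \left(- \frac{1}{13}\right) \left(-1 - 26\right) = 0 \cdot \frac{1}{4} \left(- \frac{1}{13}\right) \left(-27\right) = 0 \cdot \frac{27}{52} = 0$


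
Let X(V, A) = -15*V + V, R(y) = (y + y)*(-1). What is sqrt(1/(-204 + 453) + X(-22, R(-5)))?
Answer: sqrt(19096557)/249 ≈ 17.550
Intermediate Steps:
R(y) = -2*y (R(y) = (2*y)*(-1) = -2*y)
X(V, A) = -14*V
sqrt(1/(-204 + 453) + X(-22, R(-5))) = sqrt(1/(-204 + 453) - 14*(-22)) = sqrt(1/249 + 308) = sqrt(76693/249) = sqrt(19096557)/249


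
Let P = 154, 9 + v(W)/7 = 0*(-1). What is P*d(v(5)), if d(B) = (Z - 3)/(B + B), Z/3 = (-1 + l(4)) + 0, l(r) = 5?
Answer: -11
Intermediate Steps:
v(W) = -63 (v(W) = -63 + 7*(0*(-1)) = -63 + 7*0 = -63 + 0 = -63)
Z = 12 (Z = 3*((-1 + 5) + 0) = 3*(4 + 0) = 3*4 = 12)
d(B) = 9/(2*B) (d(B) = (12 - 3)/(B + B) = 9/((2*B)) = 9*(1/(2*B)) = 9/(2*B))
P*d(v(5)) = 154*((9/2)/(-63)) = 154*((9/2)*(-1/63)) = 154*(-1/14) = -11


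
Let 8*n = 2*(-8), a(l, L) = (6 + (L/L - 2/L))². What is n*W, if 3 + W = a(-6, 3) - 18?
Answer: -344/9 ≈ -38.222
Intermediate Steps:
a(l, L) = (7 - 2/L)² (a(l, L) = (6 + (1 - 2/L))² = (7 - 2/L)²)
n = -2 (n = (2*(-8))/8 = (⅛)*(-16) = -2)
W = 172/9 (W = -3 + ((-2 + 7*3)²/3² - 18) = -3 + ((-2 + 21)²/9 - 18) = -3 + ((⅑)*19² - 18) = -3 + ((⅑)*361 - 18) = -3 + (361/9 - 18) = -3 + 199/9 = 172/9 ≈ 19.111)
n*W = -2*172/9 = -344/9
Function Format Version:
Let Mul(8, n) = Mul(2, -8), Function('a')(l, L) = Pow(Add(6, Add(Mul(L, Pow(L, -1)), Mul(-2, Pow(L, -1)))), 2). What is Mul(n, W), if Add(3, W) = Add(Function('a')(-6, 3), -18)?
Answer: Rational(-344, 9) ≈ -38.222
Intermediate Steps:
Function('a')(l, L) = Pow(Add(7, Mul(-2, Pow(L, -1))), 2) (Function('a')(l, L) = Pow(Add(6, Add(1, Mul(-2, Pow(L, -1)))), 2) = Pow(Add(7, Mul(-2, Pow(L, -1))), 2))
n = -2 (n = Mul(Rational(1, 8), Mul(2, -8)) = Mul(Rational(1, 8), -16) = -2)
W = Rational(172, 9) (W = Add(-3, Add(Mul(Pow(3, -2), Pow(Add(-2, Mul(7, 3)), 2)), -18)) = Add(-3, Add(Mul(Rational(1, 9), Pow(Add(-2, 21), 2)), -18)) = Add(-3, Add(Mul(Rational(1, 9), Pow(19, 2)), -18)) = Add(-3, Add(Mul(Rational(1, 9), 361), -18)) = Add(-3, Add(Rational(361, 9), -18)) = Add(-3, Rational(199, 9)) = Rational(172, 9) ≈ 19.111)
Mul(n, W) = Mul(-2, Rational(172, 9)) = Rational(-344, 9)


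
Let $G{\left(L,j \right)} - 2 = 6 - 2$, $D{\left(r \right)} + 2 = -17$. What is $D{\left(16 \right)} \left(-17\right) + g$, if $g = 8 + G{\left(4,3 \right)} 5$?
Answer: $361$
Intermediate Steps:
$D{\left(r \right)} = -19$ ($D{\left(r \right)} = -2 - 17 = -19$)
$G{\left(L,j \right)} = 6$ ($G{\left(L,j \right)} = 2 + \left(6 - 2\right) = 2 + 4 = 6$)
$g = 38$ ($g = 8 + 6 \cdot 5 = 8 + 30 = 38$)
$D{\left(16 \right)} \left(-17\right) + g = \left(-19\right) \left(-17\right) + 38 = 323 + 38 = 361$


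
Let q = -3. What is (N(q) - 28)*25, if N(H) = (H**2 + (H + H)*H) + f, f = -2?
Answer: -75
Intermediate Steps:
N(H) = -2 + 3*H**2 (N(H) = (H**2 + (H + H)*H) - 2 = (H**2 + (2*H)*H) - 2 = (H**2 + 2*H**2) - 2 = 3*H**2 - 2 = -2 + 3*H**2)
(N(q) - 28)*25 = ((-2 + 3*(-3)**2) - 28)*25 = ((-2 + 3*9) - 28)*25 = ((-2 + 27) - 28)*25 = (25 - 28)*25 = -3*25 = -75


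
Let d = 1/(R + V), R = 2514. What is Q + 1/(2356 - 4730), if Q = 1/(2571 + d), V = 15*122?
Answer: -855769/26513840950 ≈ -3.2276e-5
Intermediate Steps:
V = 1830
d = 1/4344 (d = 1/(2514 + 1830) = 1/4344 ≈ 0.00023020)
Q = 4344/11168425 (Q = 1/(2571 + 1/4344) = 1/(11168425/4344) = 4344/11168425 ≈ 0.00038895)
Q + 1/(2356 - 4730) = 4344/11168425 + 1/(2356 - 4730) = 4344/11168425 + 1/(-2374) = 4344/11168425 - 1/2374 = -855769/26513840950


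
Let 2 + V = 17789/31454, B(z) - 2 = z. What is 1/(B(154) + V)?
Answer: 31454/4861705 ≈ 0.0064697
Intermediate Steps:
B(z) = 2 + z
V = -45119/31454 (V = -2 + 17789/31454 = -45119/31454 ≈ -1.4344)
1/(B(154) + V) = 1/((2 + 154) - 45119/31454) = 1/(156 - 45119/31454) = 1/(4861705/31454) = 31454/4861705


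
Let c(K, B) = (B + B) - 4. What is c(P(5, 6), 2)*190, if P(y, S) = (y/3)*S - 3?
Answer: 0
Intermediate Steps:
P(y, S) = -3 + S*y/3 (P(y, S) = (y/3)*S - 3 = S*y/3 - 3 = -3 + S*y/3)
c(K, B) = -4 + 2*B (c(K, B) = 2*B - 4 = -4 + 2*B)
c(P(5, 6), 2)*190 = (-4 + 2*2)*190 = (-4 + 4)*190 = 0*190 = 0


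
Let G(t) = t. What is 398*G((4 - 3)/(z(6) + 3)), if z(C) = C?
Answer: 398/9 ≈ 44.222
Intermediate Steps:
398*G((4 - 3)/(z(6) + 3)) = 398*((4 - 3)/(6 + 3)) = 398*(1/9) = 398*(1*(⅑)) = 398*(⅑) = 398/9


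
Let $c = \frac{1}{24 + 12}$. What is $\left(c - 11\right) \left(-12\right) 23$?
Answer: $\frac{9085}{3} \approx 3028.3$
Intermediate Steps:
$c = \frac{1}{36} \approx 0.027778$
$\left(c - 11\right) \left(-12\right) 23 = \left(\frac{1}{36} - 11\right) \left(-12\right) 23 = \left(- \frac{395}{36}\right) \left(-12\right) 23 = \frac{395}{3} \cdot 23 = \frac{9085}{3}$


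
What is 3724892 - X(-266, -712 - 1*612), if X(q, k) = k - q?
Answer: 3725950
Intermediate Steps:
3724892 - X(-266, -712 - 1*612) = 3724892 - ((-712 - 1*612) - 1*(-266)) = 3724892 - ((-712 - 612) + 266) = 3724892 - (-1324 + 266) = 3724892 - 1*(-1058) = 3724892 + 1058 = 3725950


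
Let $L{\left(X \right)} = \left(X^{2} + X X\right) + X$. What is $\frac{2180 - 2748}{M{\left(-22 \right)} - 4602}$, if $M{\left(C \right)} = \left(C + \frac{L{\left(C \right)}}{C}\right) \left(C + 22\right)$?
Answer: $\frac{284}{2301} \approx 0.12342$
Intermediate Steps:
$L{\left(X \right)} = X + 2 X^{2}$ ($L{\left(X \right)} = \left(X^{2} + X^{2}\right) + X = 2 X^{2} + X = X + 2 X^{2}$)
$M{\left(C \right)} = \left(1 + 3 C\right) \left(22 + C\right)$ ($M{\left(C \right)} = \left(C + \frac{C \left(1 + 2 C\right)}{C}\right) \left(C + 22\right) = \left(C + \left(1 + 2 C\right)\right) \left(22 + C\right) = \left(1 + 3 C\right) \left(22 + C\right)$)
$\frac{2180 - 2748}{M{\left(-22 \right)} - 4602} = \frac{2180 - 2748}{\left(22 + 3 \left(-22\right)^{2} + 67 \left(-22\right)\right) - 4602} = - \frac{568}{\left(22 + 3 \cdot 484 - 1474\right) - 4602} = - \frac{568}{\left(22 + 1452 - 1474\right) - 4602} = - \frac{568}{0 - 4602} = - \frac{568}{-4602} = \left(-568\right) \left(- \frac{1}{4602}\right) = \frac{284}{2301}$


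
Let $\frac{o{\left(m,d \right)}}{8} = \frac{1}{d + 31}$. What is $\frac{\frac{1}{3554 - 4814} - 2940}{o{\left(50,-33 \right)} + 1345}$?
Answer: $- \frac{3704401}{1689660} \approx -2.1924$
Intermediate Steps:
$o{\left(m,d \right)} = \frac{8}{31 + d}$ ($o{\left(m,d \right)} = \frac{8}{d + 31} = \frac{8}{31 + d}$)
$\frac{\frac{1}{3554 - 4814} - 2940}{o{\left(50,-33 \right)} + 1345} = \frac{\frac{1}{3554 - 4814} - 2940}{\frac{8}{31 - 33} + 1345} = \frac{\frac{1}{-1260} - 2940}{\frac{8}{-2} + 1345} = \frac{- \frac{1}{1260} - 2940}{8 \left(- \frac{1}{2}\right) + 1345} = - \frac{3704401}{1260 \left(-4 + 1345\right)} = - \frac{3704401}{1260 \cdot 1341} = \left(- \frac{3704401}{1260}\right) \frac{1}{1341} = - \frac{3704401}{1689660}$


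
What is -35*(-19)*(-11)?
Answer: -7315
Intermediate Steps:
-35*(-19)*(-11) = 665*(-11) = -7315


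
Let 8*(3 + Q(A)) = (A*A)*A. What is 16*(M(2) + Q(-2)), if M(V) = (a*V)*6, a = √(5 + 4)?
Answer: 512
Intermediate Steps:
a = 3 (a = √9 = 3)
Q(A) = -3 + A³/8 (Q(A) = -3 + ((A*A)*A)/8 = -3 + (A²*A)/8 = -3 + A³/8)
M(V) = 18*V (M(V) = (3*V)*6 = 18*V)
16*(M(2) + Q(-2)) = 16*(18*2 + (-3 + (⅛)*(-2)³)) = 16*(36 + (-3 + (⅛)*(-8))) = 16*(36 + (-3 - 1)) = 16*(36 - 4) = 16*32 = 512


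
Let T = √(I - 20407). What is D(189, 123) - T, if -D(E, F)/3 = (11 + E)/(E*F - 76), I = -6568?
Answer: -600/23171 - 5*I*√1079 ≈ -0.025894 - 164.24*I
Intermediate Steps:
D(E, F) = -3*(11 + E)/(-76 + E*F) (D(E, F) = -3*(11 + E)/(E*F - 76) = -3*(11 + E)/(-76 + E*F))
T = 5*I*√1079 (T = √(-6568 - 20407) = √(-26975) = 5*I*√1079 ≈ 164.24*I)
D(189, 123) - T = 3*(-11 - 1*189)/(-76 + 189*123) - 5*I*√1079 = 3*(-11 - 189)/(-76 + 23247) - 5*I*√1079 = 3*(-200)/23171 - 5*I*√1079 = 3*(1/23171)*(-200) - 5*I*√1079 = -600/23171 - 5*I*√1079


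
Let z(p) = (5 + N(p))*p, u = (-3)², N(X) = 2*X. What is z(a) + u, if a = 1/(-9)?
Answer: 686/81 ≈ 8.4691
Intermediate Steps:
u = 9
a = -⅑ ≈ -0.11111
z(p) = p*(5 + 2*p) (z(p) = (5 + 2*p)*p = p*(5 + 2*p))
z(a) + u = -(5 + 2*(-⅑))/9 + 9 = -(5 - 2/9)/9 + 9 = -⅑*43/9 + 9 = -43/81 + 9 = 686/81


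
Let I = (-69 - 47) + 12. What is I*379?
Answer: -39416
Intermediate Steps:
I = -104 (I = -116 + 12 = -104)
I*379 = -104*379 = -39416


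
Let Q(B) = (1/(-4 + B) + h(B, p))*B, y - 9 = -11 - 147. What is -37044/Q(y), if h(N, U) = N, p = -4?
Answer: -2833866/1698451 ≈ -1.6685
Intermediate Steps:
y = -149 (y = 9 + (-11 - 147) = 9 - 158 = -149)
Q(B) = B*(B + 1/(-4 + B)) (Q(B) = (1/(-4 + B) + B)*B = (B + 1/(-4 + B))*B = B*(B + 1/(-4 + B)))
-37044/Q(y) = -37044*(-(-4 - 149)/(149*(1 + (-149)² - 4*(-149)))) = -37044*153/(149*(1 + 22201 + 596)) = -37044/((-149*(-1/153)*22798)) = -37044/3396902/153 = -37044*153/3396902 = -2833866/1698451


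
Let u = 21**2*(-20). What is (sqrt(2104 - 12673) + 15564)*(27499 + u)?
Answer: 290719956 + 18679*I*sqrt(10569) ≈ 2.9072e+8 + 1.9203e+6*I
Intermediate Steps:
u = -8820 (u = 441*(-20) = -8820)
(sqrt(2104 - 12673) + 15564)*(27499 + u) = (sqrt(2104 - 12673) + 15564)*(27499 - 8820) = (sqrt(-10569) + 15564)*18679 = (I*sqrt(10569) + 15564)*18679 = (15564 + I*sqrt(10569))*18679 = 290719956 + 18679*I*sqrt(10569)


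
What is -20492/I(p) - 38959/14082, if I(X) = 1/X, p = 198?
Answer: -57136571071/14082 ≈ -4.0574e+6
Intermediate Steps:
-20492/I(p) - 38959/14082 = -20492/(1/198) - 38959/14082 = -20492/1/198 - 38959*1/14082 = -20492*198 - 38959/14082 = -4057416 - 38959/14082 = -57136571071/14082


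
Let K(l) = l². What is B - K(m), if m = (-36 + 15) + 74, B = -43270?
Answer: -46079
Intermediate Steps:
m = 53 (m = -21 + 74 = 53)
B - K(m) = -43270 - 1*53² = -43270 - 1*2809 = -43270 - 2809 = -46079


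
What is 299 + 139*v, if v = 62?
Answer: 8917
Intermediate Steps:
299 + 139*v = 299 + 139*62 = 299 + 8618 = 8917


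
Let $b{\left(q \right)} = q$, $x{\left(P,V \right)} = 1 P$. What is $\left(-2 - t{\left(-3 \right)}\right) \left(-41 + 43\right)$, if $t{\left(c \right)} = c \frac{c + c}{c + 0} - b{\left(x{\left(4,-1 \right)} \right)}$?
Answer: $16$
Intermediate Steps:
$x{\left(P,V \right)} = P$
$t{\left(c \right)} = -4 + 2 c$ ($t{\left(c \right)} = c \frac{c + c}{c + 0} - 4 = c \frac{2 c}{c} - 4 = c 2 - 4 = 2 c - 4 = -4 + 2 c$)
$\left(-2 - t{\left(-3 \right)}\right) \left(-41 + 43\right) = \left(-2 - \left(-4 + 2 \left(-3\right)\right)\right) \left(-41 + 43\right) = \left(-2 - \left(-4 - 6\right)\right) 2 = \left(-2 - -10\right) 2 = \left(-2 + 10\right) 2 = 8 \cdot 2 = 16$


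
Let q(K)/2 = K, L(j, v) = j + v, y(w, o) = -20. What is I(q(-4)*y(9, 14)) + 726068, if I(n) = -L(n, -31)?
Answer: 725939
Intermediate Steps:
q(K) = 2*K
I(n) = 31 - n (I(n) = -(n - 31) = -(-31 + n) = 31 - n)
I(q(-4)*y(9, 14)) + 726068 = (31 - 2*(-4)*(-20)) + 726068 = (31 - (-8)*(-20)) + 726068 = (31 - 1*160) + 726068 = (31 - 160) + 726068 = -129 + 726068 = 725939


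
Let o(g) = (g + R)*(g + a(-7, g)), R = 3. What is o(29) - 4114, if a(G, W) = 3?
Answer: -3090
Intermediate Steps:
o(g) = (3 + g)² (o(g) = (g + 3)*(g + 3) = (3 + g)*(3 + g) = (3 + g)²)
o(29) - 4114 = (9 + 29² + 6*29) - 4114 = (9 + 841 + 174) - 4114 = 1024 - 4114 = -3090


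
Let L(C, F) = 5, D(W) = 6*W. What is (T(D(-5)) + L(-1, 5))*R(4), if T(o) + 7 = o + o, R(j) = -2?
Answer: 124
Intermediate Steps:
T(o) = -7 + 2*o (T(o) = -7 + (o + o) = -7 + 2*o)
(T(D(-5)) + L(-1, 5))*R(4) = ((-7 + 2*(6*(-5))) + 5)*(-2) = ((-7 + 2*(-30)) + 5)*(-2) = ((-7 - 60) + 5)*(-2) = (-67 + 5)*(-2) = -62*(-2) = 124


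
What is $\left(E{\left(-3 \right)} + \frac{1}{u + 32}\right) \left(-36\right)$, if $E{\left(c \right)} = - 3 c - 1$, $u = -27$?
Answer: $- \frac{1476}{5} \approx -295.2$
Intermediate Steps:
$E{\left(c \right)} = -1 - 3 c$
$\left(E{\left(-3 \right)} + \frac{1}{u + 32}\right) \left(-36\right) = \left(\left(-1 - -9\right) + \frac{1}{-27 + 32}\right) \left(-36\right) = \left(\left(-1 + 9\right) + \frac{1}{5}\right) \left(-36\right) = \left(8 + \frac{1}{5}\right) \left(-36\right) = \frac{41}{5} \left(-36\right) = - \frac{1476}{5}$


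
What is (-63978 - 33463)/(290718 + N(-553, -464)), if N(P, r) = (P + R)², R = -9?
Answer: -97441/606562 ≈ -0.16064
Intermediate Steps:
N(P, r) = (-9 + P)² (N(P, r) = (P - 9)² = (-9 + P)²)
(-63978 - 33463)/(290718 + N(-553, -464)) = (-63978 - 33463)/(290718 + (-9 - 553)²) = -97441/(290718 + (-562)²) = -97441/(290718 + 315844) = -97441/606562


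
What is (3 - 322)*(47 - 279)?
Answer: 74008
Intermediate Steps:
(3 - 322)*(47 - 279) = -319*(-232) = 74008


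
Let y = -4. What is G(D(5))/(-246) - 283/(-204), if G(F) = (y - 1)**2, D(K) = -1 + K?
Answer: 10753/8364 ≈ 1.2856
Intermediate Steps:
G(F) = 25 (G(F) = (-4 - 1)**2 = (-5)**2 = 25)
G(D(5))/(-246) - 283/(-204) = 25/(-246) - 283/(-204) = 25*(-1/246) - 283*(-1/204) = -25/246 + 283/204 = 10753/8364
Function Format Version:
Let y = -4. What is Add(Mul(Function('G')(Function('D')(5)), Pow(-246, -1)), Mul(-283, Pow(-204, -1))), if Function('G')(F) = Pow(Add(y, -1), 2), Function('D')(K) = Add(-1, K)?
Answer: Rational(10753, 8364) ≈ 1.2856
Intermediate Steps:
Function('G')(F) = 25 (Function('G')(F) = Pow(Add(-4, -1), 2) = Pow(-5, 2) = 25)
Add(Mul(Function('G')(Function('D')(5)), Pow(-246, -1)), Mul(-283, Pow(-204, -1))) = Add(Mul(25, Pow(-246, -1)), Mul(-283, Pow(-204, -1))) = Add(Mul(25, Rational(-1, 246)), Mul(-283, Rational(-1, 204))) = Add(Rational(-25, 246), Rational(283, 204)) = Rational(10753, 8364)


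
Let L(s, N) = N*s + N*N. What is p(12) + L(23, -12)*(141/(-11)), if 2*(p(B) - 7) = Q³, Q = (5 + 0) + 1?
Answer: 1807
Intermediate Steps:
L(s, N) = N² + N*s (L(s, N) = N*s + N² = N² + N*s)
Q = 6 (Q = 5 + 1 = 6)
p(B) = 115 (p(B) = 7 + (½)*6³ = 7 + (½)*216 = 7 + 108 = 115)
p(12) + L(23, -12)*(141/(-11)) = 115 + (-12*(-12 + 23))*(141/(-11)) = 115 + (-12*11)*(141*(-1/11)) = 115 - 132*(-141/11) = 115 + 1692 = 1807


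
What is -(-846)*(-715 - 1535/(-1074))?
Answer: -108058875/179 ≈ -6.0368e+5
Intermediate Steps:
-(-846)*(-715 - 1535/(-1074)) = -(-846)*(-715 - 1535*(-1/1074)) = -(-846)*(-715 + 1535/1074) = -(-846)*(-766375)/1074 = -1*108058875/179 = -108058875/179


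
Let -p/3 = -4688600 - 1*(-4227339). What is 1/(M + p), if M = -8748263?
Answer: -1/7364480 ≈ -1.3579e-7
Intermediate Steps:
p = 1383783 (p = -3*(-4688600 - 1*(-4227339)) = -3*(-4688600 + 4227339) = -3*(-461261) = 1383783)
1/(M + p) = 1/(-8748263 + 1383783) = 1/(-7364480) = -1/7364480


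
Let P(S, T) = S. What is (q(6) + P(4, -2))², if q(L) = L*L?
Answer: 1600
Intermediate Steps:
q(L) = L²
(q(6) + P(4, -2))² = (6² + 4)² = (36 + 4)² = 40² = 1600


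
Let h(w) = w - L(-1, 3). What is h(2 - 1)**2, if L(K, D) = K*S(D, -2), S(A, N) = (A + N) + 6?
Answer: 64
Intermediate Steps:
S(A, N) = 6 + A + N
L(K, D) = K*(4 + D) (L(K, D) = K*(6 + D - 2) = K*(4 + D))
h(w) = 7 + w (h(w) = w - (-1)*(4 + 3) = w - (-1)*7 = w - 1*(-7) = w + 7 = 7 + w)
h(2 - 1)**2 = (7 + (2 - 1))**2 = (7 + 1)**2 = 8**2 = 64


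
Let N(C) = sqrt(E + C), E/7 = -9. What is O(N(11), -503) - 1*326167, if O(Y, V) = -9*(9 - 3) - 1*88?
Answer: -326309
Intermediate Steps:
E = -63 (E = 7*(-9) = -63)
N(C) = sqrt(-63 + C)
O(Y, V) = -142 (O(Y, V) = -9*6 - 88 = -54 - 88 = -142)
O(N(11), -503) - 1*326167 = -142 - 1*326167 = -142 - 326167 = -326309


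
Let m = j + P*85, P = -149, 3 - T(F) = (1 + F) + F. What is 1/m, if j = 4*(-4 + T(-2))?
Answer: -1/12657 ≈ -7.9008e-5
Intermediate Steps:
T(F) = 2 - 2*F (T(F) = 3 - ((1 + F) + F) = 3 - (1 + 2*F) = 3 + (-1 - 2*F) = 2 - 2*F)
j = 8 (j = 4*(-4 + (2 - 2*(-2))) = 4*(-4 + (2 + 4)) = 4*(-4 + 6) = 4*2 = 8)
m = -12657 (m = 8 - 149*85 = 8 - 12665 = -12657)
1/m = 1/(-12657) = -1/12657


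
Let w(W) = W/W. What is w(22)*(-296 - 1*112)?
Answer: -408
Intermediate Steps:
w(W) = 1
w(22)*(-296 - 1*112) = 1*(-296 - 1*112) = 1*(-296 - 112) = 1*(-408) = -408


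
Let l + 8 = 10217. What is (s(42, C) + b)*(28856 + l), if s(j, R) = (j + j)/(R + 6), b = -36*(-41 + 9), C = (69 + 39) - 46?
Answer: 765869325/17 ≈ 4.5051e+7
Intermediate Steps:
C = 62 (C = 108 - 46 = 62)
b = 1152 (b = -36*(-32) = 1152)
l = 10209 (l = -8 + 10217 = 10209)
s(j, R) = 2*j/(6 + R) (s(j, R) = (2*j)/(6 + R) = 2*j/(6 + R))
(s(42, C) + b)*(28856 + l) = (2*42/(6 + 62) + 1152)*(28856 + 10209) = (2*42/68 + 1152)*39065 = (2*42*(1/68) + 1152)*39065 = (21/17 + 1152)*39065 = (19605/17)*39065 = 765869325/17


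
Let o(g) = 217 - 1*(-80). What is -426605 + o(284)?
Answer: -426308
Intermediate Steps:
o(g) = 297 (o(g) = 217 + 80 = 297)
-426605 + o(284) = -426605 + 297 = -426308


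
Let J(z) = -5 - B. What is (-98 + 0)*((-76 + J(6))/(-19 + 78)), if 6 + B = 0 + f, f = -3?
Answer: 7056/59 ≈ 119.59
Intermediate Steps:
B = -9 (B = -6 + (0 - 3) = -6 - 3 = -9)
J(z) = 4 (J(z) = -5 - 1*(-9) = -5 + 9 = 4)
(-98 + 0)*((-76 + J(6))/(-19 + 78)) = (-98 + 0)*((-76 + 4)/(-19 + 78)) = -(-7056)/59 = -98*(-72/59) = 7056/59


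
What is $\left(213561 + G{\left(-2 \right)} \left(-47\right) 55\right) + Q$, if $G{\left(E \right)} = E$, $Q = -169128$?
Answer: $49603$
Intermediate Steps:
$\left(213561 + G{\left(-2 \right)} \left(-47\right) 55\right) + Q = \left(213561 + \left(-2\right) \left(-47\right) 55\right) - 169128 = \left(213561 + 94 \cdot 55\right) - 169128 = \left(213561 + 5170\right) - 169128 = 218731 - 169128 = 49603$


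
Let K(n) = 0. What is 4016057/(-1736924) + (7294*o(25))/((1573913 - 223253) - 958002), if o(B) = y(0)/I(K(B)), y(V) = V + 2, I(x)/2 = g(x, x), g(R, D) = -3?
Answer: -338819989441/146146522284 ≈ -2.3184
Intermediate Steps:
I(x) = -6 (I(x) = 2*(-3) = -6)
y(V) = 2 + V
o(B) = -⅓ (o(B) = (2 + 0)/(-6) = 2*(-⅙) = -⅓)
4016057/(-1736924) + (7294*o(25))/((1573913 - 223253) - 958002) = 4016057/(-1736924) + (7294*(-⅓))/((1573913 - 223253) - 958002) = 4016057*(-1/1736924) - 7294/(3*(1350660 - 958002)) = -4016057/1736924 - 7294/3/392658 = -4016057/1736924 - 7294/3*1/392658 = -4016057/1736924 - 521/84141 = -338819989441/146146522284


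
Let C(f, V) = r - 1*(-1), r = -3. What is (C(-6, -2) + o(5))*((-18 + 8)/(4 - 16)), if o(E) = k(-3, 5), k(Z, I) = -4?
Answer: -5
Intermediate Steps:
C(f, V) = -2 (C(f, V) = -3 - 1*(-1) = -3 + 1 = -2)
o(E) = -4
(C(-6, -2) + o(5))*((-18 + 8)/(4 - 16)) = (-2 - 4)*((-18 + 8)/(4 - 16)) = -(-60)/(-12) = -(-60)*(-1)/12 = -6*⅚ = -5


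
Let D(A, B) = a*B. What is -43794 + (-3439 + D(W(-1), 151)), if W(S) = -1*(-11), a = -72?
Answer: -58105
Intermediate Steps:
W(S) = 11
D(A, B) = -72*B
-43794 + (-3439 + D(W(-1), 151)) = -43794 + (-3439 - 72*151) = -43794 + (-3439 - 10872) = -43794 - 14311 = -58105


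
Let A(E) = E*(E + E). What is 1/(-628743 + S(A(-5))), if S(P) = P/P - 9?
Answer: -1/628751 ≈ -1.5905e-6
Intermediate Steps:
A(E) = 2*E**2 (A(E) = E*(2*E) = 2*E**2)
S(P) = -8 (S(P) = 1 - 9 = -8)
1/(-628743 + S(A(-5))) = 1/(-628743 - 8) = 1/(-628751) = -1/628751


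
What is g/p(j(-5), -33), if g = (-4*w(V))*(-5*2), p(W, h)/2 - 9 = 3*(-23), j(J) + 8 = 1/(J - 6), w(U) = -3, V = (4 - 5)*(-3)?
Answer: 1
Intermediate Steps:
V = 3 (V = -1*(-3) = 3)
j(J) = -8 + 1/(-6 + J) (j(J) = -8 + 1/(J - 6) = -8 + 1/(-6 + J))
p(W, h) = -120 (p(W, h) = 18 + 2*(3*(-23)) = 18 + 2*(-69) = 18 - 138 = -120)
g = -120 (g = (-4*(-3))*(-5*2) = 12*(-10) = -120)
g/p(j(-5), -33) = -120/(-120) = -120*(-1/120) = 1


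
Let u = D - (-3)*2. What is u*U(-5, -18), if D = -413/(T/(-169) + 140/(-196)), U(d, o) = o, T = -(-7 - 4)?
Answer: -4446999/461 ≈ -9646.4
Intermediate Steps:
T = 11 (T = -1*(-11) = 11)
D = 488579/922 (D = -413/(11/(-169) + 140/(-196)) = -413/(11*(-1/169) + 140*(-1/196)) = -413/(-11/169 - 5/7) = -413/(-922/1183) = -413*(-1183/922) = 488579/922 ≈ 529.91)
u = 494111/922 (u = 488579/922 - (-3)*2 = 488579/922 - 1*(-6) = 488579/922 + 6 = 494111/922 ≈ 535.91)
u*U(-5, -18) = (494111/922)*(-18) = -4446999/461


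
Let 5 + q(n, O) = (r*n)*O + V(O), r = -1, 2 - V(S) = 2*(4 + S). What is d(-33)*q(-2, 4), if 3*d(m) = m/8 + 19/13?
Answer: 3047/312 ≈ 9.7660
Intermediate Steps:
V(S) = -6 - 2*S (V(S) = 2 - 2*(4 + S) = 2 - (8 + 2*S) = 2 + (-8 - 2*S) = -6 - 2*S)
d(m) = 19/39 + m/24 (d(m) = (m/8 + 19/13)/3 = (19/13 + m/8)/3 = 19/39 + m/24)
q(n, O) = -11 - 2*O - O*n (q(n, O) = -5 + ((-n)*O + (-6 - 2*O)) = -5 + (-O*n + (-6 - 2*O)) = -5 + (-6 - 2*O - O*n) = -11 - 2*O - O*n)
d(-33)*q(-2, 4) = (19/39 + (1/24)*(-33))*(-11 - 2*4 - 1*4*(-2)) = (19/39 - 11/8)*(-11 - 8 + 8) = -277/312*(-11) = 3047/312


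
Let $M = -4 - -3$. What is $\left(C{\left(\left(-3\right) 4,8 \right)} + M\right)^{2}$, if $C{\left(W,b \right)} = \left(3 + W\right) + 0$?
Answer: $100$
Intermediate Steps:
$C{\left(W,b \right)} = 3 + W$
$M = -1$ ($M = -4 + 3 = -1$)
$\left(C{\left(\left(-3\right) 4,8 \right)} + M\right)^{2} = \left(\left(3 - 12\right) - 1\right)^{2} = \left(-9 - 1\right)^{2} = \left(-10\right)^{2} = 100$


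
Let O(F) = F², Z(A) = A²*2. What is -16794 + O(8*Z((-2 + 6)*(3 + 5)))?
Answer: 268418662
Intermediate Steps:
Z(A) = 2*A²
-16794 + O(8*Z((-2 + 6)*(3 + 5))) = -16794 + (8*(2*((-2 + 6)*(3 + 5))²))² = -16794 + (8*(2*(4*8)²))² = -16794 + (8*(2*32²))² = -16794 + (8*(2*1024))² = -16794 + (8*2048)² = -16794 + 16384² = -16794 + 268435456 = 268418662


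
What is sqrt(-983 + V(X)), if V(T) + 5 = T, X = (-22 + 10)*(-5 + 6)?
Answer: 10*I*sqrt(10) ≈ 31.623*I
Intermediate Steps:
X = -12 (X = -12*1 = -12)
V(T) = -5 + T
sqrt(-983 + V(X)) = sqrt(-983 + (-5 - 12)) = sqrt(-983 - 17) = sqrt(-1000) = 10*I*sqrt(10)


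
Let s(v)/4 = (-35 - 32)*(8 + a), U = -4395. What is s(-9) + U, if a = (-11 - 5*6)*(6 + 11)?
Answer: 180257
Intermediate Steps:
a = -697 (a = (-11 - 30)*17 = -41*17 = -697)
s(v) = 184652 (s(v) = 4*((-35 - 32)*(8 - 697)) = 4*(-67*(-689)) = 4*46163 = 184652)
s(-9) + U = 184652 - 4395 = 180257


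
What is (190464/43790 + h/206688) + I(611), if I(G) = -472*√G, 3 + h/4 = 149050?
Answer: 8184211969/1131358440 - 472*√611 ≈ -11660.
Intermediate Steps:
h = 596188 (h = -12 + 4*149050 = -12 + 596200 = 596188)
(190464/43790 + h/206688) + I(611) = (190464/43790 + 596188/206688) - 472*√611 = (190464*(1/43790) + 596188*(1/206688)) - 472*√611 = (95232/21895 + 149047/51672) - 472*√611 = 8184211969/1131358440 - 472*√611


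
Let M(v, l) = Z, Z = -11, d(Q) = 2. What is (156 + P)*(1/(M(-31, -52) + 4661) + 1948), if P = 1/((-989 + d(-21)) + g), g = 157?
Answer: 1172846807279/3859500 ≈ 3.0389e+5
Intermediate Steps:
M(v, l) = -11
P = -1/830 (P = 1/((-989 + 2) + 157) = 1/(-987 + 157) = 1/(-830) = -1/830 ≈ -0.0012048)
(156 + P)*(1/(M(-31, -52) + 4661) + 1948) = (156 - 1/830)*(1/(-11 + 4661) + 1948) = 129479*(1/4650 + 1948)/830 = (129479/830)*(9058201/4650) = 1172846807279/3859500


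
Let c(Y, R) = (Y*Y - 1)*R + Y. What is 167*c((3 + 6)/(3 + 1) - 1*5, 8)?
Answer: 33233/4 ≈ 8308.3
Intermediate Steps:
c(Y, R) = Y + R*(-1 + Y**2) (c(Y, R) = (Y**2 - 1)*R + Y = (-1 + Y**2)*R + Y = R*(-1 + Y**2) + Y = Y + R*(-1 + Y**2))
167*c((3 + 6)/(3 + 1) - 1*5, 8) = 167*(((3 + 6)/(3 + 1) - 1*5) - 1*8 + 8*((3 + 6)/(3 + 1) - 1*5)**2) = 167*((9/4 - 5) - 8 + 8*(9/4 - 5)**2) = 167*(-11/4 - 8 + 8*(-11/4)**2) = 167*(-11/4 - 8 + 8*(121/16)) = 167*(-11/4 - 8 + 121/2) = 167*(199/4) = 33233/4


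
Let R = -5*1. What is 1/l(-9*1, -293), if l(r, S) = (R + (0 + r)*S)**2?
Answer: 1/6927424 ≈ 1.4435e-7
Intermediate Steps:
R = -5
l(r, S) = (-5 + S*r)**2 (l(r, S) = (-5 + (0 + r)*S)**2 = (-5 + r*S)**2 = (-5 + S*r)**2)
1/l(-9*1, -293) = 1/((-5 - (-2637))**2) = 1/((-5 - 293*(-9))**2) = 1/((-5 + 2637)**2) = 1/(2632**2) = 1/6927424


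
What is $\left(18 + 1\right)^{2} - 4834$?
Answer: $-4473$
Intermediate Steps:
$\left(18 + 1\right)^{2} - 4834 = 19^{2} - 4834 = 361 - 4834 = -4473$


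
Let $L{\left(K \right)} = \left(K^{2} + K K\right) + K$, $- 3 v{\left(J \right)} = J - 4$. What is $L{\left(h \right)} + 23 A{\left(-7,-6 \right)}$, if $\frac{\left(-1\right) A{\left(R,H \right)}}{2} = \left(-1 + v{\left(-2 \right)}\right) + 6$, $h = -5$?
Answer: $-277$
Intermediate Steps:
$v{\left(J \right)} = \frac{4}{3} - \frac{J}{3}$ ($v{\left(J \right)} = - \frac{J - 4}{3} = - \frac{-4 + J}{3} = \frac{4}{3} - \frac{J}{3}$)
$A{\left(R,H \right)} = -14$ ($A{\left(R,H \right)} = - 2 \left(\left(-1 + \left(\frac{4}{3} - - \frac{2}{3}\right)\right) + 6\right) = - 2 \left(\left(-1 + \left(\frac{4}{3} + \frac{2}{3}\right)\right) + 6\right) = - 2 \left(\left(-1 + 2\right) + 6\right) = - 2 \left(1 + 6\right) = \left(-2\right) 7 = -14$)
$L{\left(K \right)} = K + 2 K^{2}$ ($L{\left(K \right)} = \left(K^{2} + K^{2}\right) + K = 2 K^{2} + K = K + 2 K^{2}$)
$L{\left(h \right)} + 23 A{\left(-7,-6 \right)} = - 5 \left(1 + 2 \left(-5\right)\right) + 23 \left(-14\right) = - 5 \left(1 - 10\right) - 322 = \left(-5\right) \left(-9\right) - 322 = 45 - 322 = -277$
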